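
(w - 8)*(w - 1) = w^2 - 9*w + 8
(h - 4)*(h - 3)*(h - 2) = h^3 - 9*h^2 + 26*h - 24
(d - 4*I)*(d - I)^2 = d^3 - 6*I*d^2 - 9*d + 4*I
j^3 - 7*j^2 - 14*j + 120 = (j - 6)*(j - 5)*(j + 4)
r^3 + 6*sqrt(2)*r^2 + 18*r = r*(r + 3*sqrt(2))^2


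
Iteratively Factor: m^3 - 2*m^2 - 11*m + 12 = (m - 4)*(m^2 + 2*m - 3) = (m - 4)*(m + 3)*(m - 1)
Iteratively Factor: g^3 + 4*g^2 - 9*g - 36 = (g - 3)*(g^2 + 7*g + 12) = (g - 3)*(g + 4)*(g + 3)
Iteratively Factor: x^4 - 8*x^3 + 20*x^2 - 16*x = (x - 2)*(x^3 - 6*x^2 + 8*x) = (x - 2)^2*(x^2 - 4*x) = (x - 4)*(x - 2)^2*(x)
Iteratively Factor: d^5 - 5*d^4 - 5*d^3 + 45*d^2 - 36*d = (d - 4)*(d^4 - d^3 - 9*d^2 + 9*d) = (d - 4)*(d + 3)*(d^3 - 4*d^2 + 3*d) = (d - 4)*(d - 1)*(d + 3)*(d^2 - 3*d) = d*(d - 4)*(d - 1)*(d + 3)*(d - 3)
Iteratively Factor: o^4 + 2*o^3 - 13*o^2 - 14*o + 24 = (o - 3)*(o^3 + 5*o^2 + 2*o - 8) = (o - 3)*(o + 2)*(o^2 + 3*o - 4) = (o - 3)*(o + 2)*(o + 4)*(o - 1)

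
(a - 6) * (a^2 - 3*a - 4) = a^3 - 9*a^2 + 14*a + 24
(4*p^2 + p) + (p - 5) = 4*p^2 + 2*p - 5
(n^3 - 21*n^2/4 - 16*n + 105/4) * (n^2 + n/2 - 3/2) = n^5 - 19*n^4/4 - 161*n^3/8 + 209*n^2/8 + 297*n/8 - 315/8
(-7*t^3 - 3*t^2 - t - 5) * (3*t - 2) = -21*t^4 + 5*t^3 + 3*t^2 - 13*t + 10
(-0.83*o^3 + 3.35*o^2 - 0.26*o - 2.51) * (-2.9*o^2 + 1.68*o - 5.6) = 2.407*o^5 - 11.1094*o^4 + 11.03*o^3 - 11.9178*o^2 - 2.7608*o + 14.056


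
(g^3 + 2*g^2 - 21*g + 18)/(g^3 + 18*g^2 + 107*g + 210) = (g^2 - 4*g + 3)/(g^2 + 12*g + 35)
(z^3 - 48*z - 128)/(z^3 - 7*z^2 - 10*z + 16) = (z^2 + 8*z + 16)/(z^2 + z - 2)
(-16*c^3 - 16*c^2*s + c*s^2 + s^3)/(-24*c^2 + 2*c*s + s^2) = (4*c^2 + 5*c*s + s^2)/(6*c + s)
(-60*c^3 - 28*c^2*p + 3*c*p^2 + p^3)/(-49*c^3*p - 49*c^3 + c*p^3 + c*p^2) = (60*c^3 + 28*c^2*p - 3*c*p^2 - p^3)/(c*(49*c^2*p + 49*c^2 - p^3 - p^2))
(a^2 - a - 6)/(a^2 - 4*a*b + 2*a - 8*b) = (a - 3)/(a - 4*b)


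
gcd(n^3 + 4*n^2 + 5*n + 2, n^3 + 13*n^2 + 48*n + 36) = n + 1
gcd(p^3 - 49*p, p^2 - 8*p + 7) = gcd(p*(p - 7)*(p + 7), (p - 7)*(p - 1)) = p - 7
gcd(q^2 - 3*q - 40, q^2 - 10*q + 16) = q - 8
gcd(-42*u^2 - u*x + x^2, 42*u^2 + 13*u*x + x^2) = 6*u + x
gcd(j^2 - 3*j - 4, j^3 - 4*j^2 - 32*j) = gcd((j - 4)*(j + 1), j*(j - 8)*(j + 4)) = 1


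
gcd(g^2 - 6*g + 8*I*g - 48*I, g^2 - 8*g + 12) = g - 6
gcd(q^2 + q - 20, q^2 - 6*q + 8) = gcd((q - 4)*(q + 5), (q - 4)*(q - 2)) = q - 4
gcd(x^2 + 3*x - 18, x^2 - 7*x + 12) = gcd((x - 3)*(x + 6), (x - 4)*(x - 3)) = x - 3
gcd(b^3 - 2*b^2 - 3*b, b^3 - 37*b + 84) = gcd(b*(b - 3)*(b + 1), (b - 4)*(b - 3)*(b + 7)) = b - 3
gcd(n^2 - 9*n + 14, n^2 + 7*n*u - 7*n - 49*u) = n - 7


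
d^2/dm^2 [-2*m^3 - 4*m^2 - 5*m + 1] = -12*m - 8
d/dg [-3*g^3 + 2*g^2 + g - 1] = -9*g^2 + 4*g + 1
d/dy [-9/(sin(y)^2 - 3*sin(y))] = 9*(2*sin(y) - 3)*cos(y)/((sin(y) - 3)^2*sin(y)^2)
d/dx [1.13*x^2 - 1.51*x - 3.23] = 2.26*x - 1.51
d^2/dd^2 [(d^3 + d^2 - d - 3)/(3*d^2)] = 2*(-d - 9)/(3*d^4)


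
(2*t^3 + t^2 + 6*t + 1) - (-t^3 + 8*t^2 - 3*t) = 3*t^3 - 7*t^2 + 9*t + 1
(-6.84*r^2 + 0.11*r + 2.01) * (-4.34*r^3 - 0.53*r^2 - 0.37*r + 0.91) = 29.6856*r^5 + 3.1478*r^4 - 6.2509*r^3 - 7.3304*r^2 - 0.6436*r + 1.8291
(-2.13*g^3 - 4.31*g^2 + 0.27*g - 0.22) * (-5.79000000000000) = 12.3327*g^3 + 24.9549*g^2 - 1.5633*g + 1.2738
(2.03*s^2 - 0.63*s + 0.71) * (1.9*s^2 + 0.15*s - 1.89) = 3.857*s^4 - 0.8925*s^3 - 2.5822*s^2 + 1.2972*s - 1.3419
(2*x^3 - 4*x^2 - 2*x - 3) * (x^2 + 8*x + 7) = 2*x^5 + 12*x^4 - 20*x^3 - 47*x^2 - 38*x - 21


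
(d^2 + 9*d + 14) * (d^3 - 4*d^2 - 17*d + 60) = d^5 + 5*d^4 - 39*d^3 - 149*d^2 + 302*d + 840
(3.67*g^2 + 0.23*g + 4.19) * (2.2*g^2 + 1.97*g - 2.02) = 8.074*g^4 + 7.7359*g^3 + 2.2577*g^2 + 7.7897*g - 8.4638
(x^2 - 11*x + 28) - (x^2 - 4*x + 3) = 25 - 7*x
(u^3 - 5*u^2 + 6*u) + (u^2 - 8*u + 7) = u^3 - 4*u^2 - 2*u + 7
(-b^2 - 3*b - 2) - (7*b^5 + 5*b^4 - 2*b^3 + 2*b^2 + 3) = -7*b^5 - 5*b^4 + 2*b^3 - 3*b^2 - 3*b - 5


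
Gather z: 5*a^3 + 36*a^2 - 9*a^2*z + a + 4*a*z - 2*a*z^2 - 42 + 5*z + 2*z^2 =5*a^3 + 36*a^2 + a + z^2*(2 - 2*a) + z*(-9*a^2 + 4*a + 5) - 42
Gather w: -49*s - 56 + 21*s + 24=-28*s - 32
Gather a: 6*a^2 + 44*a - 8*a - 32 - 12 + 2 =6*a^2 + 36*a - 42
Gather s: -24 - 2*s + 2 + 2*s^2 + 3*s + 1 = 2*s^2 + s - 21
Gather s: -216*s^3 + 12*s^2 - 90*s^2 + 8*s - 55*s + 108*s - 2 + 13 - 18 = -216*s^3 - 78*s^2 + 61*s - 7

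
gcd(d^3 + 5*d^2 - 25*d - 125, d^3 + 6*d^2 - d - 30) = d + 5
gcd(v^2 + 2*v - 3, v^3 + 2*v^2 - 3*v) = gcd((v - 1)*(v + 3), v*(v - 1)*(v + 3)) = v^2 + 2*v - 3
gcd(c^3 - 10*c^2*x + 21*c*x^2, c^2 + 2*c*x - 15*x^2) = -c + 3*x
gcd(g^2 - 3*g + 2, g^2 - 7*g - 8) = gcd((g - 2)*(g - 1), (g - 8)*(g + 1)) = 1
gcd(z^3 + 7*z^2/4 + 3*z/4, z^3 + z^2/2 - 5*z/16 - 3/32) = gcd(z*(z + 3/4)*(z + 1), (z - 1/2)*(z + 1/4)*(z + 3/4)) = z + 3/4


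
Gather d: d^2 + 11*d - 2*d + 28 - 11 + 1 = d^2 + 9*d + 18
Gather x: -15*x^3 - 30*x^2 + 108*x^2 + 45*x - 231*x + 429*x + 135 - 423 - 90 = -15*x^3 + 78*x^2 + 243*x - 378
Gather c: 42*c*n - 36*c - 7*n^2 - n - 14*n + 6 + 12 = c*(42*n - 36) - 7*n^2 - 15*n + 18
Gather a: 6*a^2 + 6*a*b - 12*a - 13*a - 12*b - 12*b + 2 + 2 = 6*a^2 + a*(6*b - 25) - 24*b + 4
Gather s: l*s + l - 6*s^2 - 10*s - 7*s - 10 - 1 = l - 6*s^2 + s*(l - 17) - 11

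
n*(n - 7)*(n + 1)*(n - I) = n^4 - 6*n^3 - I*n^3 - 7*n^2 + 6*I*n^2 + 7*I*n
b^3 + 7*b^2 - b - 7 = (b - 1)*(b + 1)*(b + 7)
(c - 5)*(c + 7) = c^2 + 2*c - 35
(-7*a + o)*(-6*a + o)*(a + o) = 42*a^3 + 29*a^2*o - 12*a*o^2 + o^3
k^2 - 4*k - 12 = (k - 6)*(k + 2)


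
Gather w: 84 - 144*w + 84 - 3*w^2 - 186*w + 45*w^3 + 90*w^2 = 45*w^3 + 87*w^2 - 330*w + 168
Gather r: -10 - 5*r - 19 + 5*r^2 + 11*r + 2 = 5*r^2 + 6*r - 27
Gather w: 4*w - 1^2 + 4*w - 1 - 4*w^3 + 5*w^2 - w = -4*w^3 + 5*w^2 + 7*w - 2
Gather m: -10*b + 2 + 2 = 4 - 10*b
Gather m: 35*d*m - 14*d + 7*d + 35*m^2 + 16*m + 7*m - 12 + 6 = -7*d + 35*m^2 + m*(35*d + 23) - 6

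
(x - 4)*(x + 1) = x^2 - 3*x - 4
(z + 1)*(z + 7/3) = z^2 + 10*z/3 + 7/3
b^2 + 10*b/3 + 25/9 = (b + 5/3)^2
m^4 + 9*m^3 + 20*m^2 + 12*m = m*(m + 1)*(m + 2)*(m + 6)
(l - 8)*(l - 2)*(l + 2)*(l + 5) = l^4 - 3*l^3 - 44*l^2 + 12*l + 160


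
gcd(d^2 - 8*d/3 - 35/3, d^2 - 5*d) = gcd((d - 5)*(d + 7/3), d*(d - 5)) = d - 5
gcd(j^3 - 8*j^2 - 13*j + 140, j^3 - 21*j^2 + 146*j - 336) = j - 7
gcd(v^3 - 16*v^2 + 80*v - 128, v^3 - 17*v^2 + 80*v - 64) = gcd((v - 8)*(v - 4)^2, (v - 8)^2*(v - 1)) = v - 8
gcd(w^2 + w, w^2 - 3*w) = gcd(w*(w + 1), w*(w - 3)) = w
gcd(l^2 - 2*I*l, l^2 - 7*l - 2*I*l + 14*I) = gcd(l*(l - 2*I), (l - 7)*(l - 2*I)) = l - 2*I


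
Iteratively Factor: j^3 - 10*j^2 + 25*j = (j - 5)*(j^2 - 5*j) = (j - 5)^2*(j)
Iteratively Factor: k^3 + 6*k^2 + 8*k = (k + 4)*(k^2 + 2*k) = k*(k + 4)*(k + 2)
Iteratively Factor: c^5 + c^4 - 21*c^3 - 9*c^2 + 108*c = (c - 3)*(c^4 + 4*c^3 - 9*c^2 - 36*c) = (c - 3)*(c + 3)*(c^3 + c^2 - 12*c) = (c - 3)*(c + 3)*(c + 4)*(c^2 - 3*c) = c*(c - 3)*(c + 3)*(c + 4)*(c - 3)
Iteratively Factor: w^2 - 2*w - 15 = (w - 5)*(w + 3)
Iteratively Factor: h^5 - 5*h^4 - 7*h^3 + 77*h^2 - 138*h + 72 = (h - 3)*(h^4 - 2*h^3 - 13*h^2 + 38*h - 24) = (h - 3)^2*(h^3 + h^2 - 10*h + 8) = (h - 3)^2*(h + 4)*(h^2 - 3*h + 2) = (h - 3)^2*(h - 2)*(h + 4)*(h - 1)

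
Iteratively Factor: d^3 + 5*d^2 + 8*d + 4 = (d + 2)*(d^2 + 3*d + 2) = (d + 1)*(d + 2)*(d + 2)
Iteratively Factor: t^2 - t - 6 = (t - 3)*(t + 2)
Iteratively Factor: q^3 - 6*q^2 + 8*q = (q)*(q^2 - 6*q + 8) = q*(q - 2)*(q - 4)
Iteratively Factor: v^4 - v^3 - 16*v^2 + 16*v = (v)*(v^3 - v^2 - 16*v + 16) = v*(v - 4)*(v^2 + 3*v - 4) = v*(v - 4)*(v - 1)*(v + 4)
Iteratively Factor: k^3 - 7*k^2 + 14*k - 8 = (k - 2)*(k^2 - 5*k + 4) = (k - 4)*(k - 2)*(k - 1)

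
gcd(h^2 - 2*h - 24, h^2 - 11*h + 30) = h - 6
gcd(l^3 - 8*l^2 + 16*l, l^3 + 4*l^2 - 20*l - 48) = l - 4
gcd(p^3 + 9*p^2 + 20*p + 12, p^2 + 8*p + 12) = p^2 + 8*p + 12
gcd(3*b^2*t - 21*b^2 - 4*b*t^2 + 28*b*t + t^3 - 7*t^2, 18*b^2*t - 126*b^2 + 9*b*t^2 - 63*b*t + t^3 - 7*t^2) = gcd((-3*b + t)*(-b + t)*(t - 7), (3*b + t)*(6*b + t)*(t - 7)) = t - 7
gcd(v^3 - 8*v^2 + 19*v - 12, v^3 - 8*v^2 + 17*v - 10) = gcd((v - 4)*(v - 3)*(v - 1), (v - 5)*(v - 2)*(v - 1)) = v - 1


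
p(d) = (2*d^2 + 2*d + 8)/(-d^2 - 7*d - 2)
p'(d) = (2*d + 7)*(2*d^2 + 2*d + 8)/(-d^2 - 7*d - 2)^2 + (4*d + 2)/(-d^2 - 7*d - 2) = 4*(-3*d^2 + 2*d + 13)/(d^4 + 14*d^3 + 53*d^2 + 28*d + 4)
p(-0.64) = 3.64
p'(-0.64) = 9.79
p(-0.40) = 11.75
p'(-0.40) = 114.45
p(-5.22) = 7.14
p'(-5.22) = -5.96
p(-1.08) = 1.86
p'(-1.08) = 1.52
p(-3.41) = 2.39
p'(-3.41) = -1.09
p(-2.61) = 1.73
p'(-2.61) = -0.57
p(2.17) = -0.99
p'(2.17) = 0.03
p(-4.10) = 3.38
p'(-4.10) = -1.87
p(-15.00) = -3.51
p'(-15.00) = -0.19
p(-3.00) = 2.00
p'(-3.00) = -0.80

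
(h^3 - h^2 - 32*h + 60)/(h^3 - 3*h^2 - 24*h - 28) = (-h^3 + h^2 + 32*h - 60)/(-h^3 + 3*h^2 + 24*h + 28)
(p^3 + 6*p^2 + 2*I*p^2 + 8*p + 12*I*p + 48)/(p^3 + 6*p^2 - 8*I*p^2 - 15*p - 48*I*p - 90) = (p^2 + 2*I*p + 8)/(p^2 - 8*I*p - 15)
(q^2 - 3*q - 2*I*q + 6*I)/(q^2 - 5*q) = (q^2 - 3*q - 2*I*q + 6*I)/(q*(q - 5))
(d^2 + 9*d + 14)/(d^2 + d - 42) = (d + 2)/(d - 6)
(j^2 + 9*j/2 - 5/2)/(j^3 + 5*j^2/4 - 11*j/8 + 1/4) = 4*(j + 5)/(4*j^2 + 7*j - 2)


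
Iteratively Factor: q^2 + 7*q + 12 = (q + 3)*(q + 4)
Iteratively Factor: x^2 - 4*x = (x)*(x - 4)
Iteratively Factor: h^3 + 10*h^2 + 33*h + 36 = (h + 3)*(h^2 + 7*h + 12) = (h + 3)^2*(h + 4)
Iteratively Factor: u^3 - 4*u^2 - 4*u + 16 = (u - 4)*(u^2 - 4) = (u - 4)*(u + 2)*(u - 2)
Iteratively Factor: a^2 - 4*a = (a)*(a - 4)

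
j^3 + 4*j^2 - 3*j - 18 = (j - 2)*(j + 3)^2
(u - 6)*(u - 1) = u^2 - 7*u + 6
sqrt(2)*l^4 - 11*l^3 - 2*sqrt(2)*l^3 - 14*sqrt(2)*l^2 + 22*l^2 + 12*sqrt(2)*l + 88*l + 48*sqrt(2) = (l - 4)*(l + 2)*(l - 6*sqrt(2))*(sqrt(2)*l + 1)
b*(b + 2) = b^2 + 2*b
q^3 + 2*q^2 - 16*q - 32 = (q - 4)*(q + 2)*(q + 4)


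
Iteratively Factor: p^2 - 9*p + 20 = (p - 5)*(p - 4)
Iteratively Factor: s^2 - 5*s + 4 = (s - 4)*(s - 1)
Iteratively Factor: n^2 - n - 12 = (n - 4)*(n + 3)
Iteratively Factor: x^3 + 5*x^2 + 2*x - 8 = (x + 4)*(x^2 + x - 2) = (x - 1)*(x + 4)*(x + 2)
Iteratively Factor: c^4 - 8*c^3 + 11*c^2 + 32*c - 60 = (c + 2)*(c^3 - 10*c^2 + 31*c - 30) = (c - 2)*(c + 2)*(c^2 - 8*c + 15) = (c - 5)*(c - 2)*(c + 2)*(c - 3)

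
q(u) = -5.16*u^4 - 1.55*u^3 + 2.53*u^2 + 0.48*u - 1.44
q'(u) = -20.64*u^3 - 4.65*u^2 + 5.06*u + 0.48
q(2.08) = -100.03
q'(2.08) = -194.85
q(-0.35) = -1.31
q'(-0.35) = -0.98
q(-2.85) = -286.81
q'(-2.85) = 426.09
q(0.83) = -2.63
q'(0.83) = -10.33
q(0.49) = -1.08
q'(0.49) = -0.59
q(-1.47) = -15.85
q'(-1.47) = 48.56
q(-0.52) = -1.16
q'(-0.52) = -0.51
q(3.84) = -1172.01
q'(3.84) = -1217.36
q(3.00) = -437.04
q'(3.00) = -583.47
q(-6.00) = -6265.80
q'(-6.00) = 4260.96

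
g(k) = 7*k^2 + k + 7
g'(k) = 14*k + 1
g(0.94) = 14.13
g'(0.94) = 14.16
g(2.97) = 71.72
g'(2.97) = 42.58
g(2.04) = 38.17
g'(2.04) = 29.56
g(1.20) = 18.28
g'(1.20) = 17.80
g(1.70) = 28.93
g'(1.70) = 24.80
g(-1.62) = 23.75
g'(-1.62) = -21.68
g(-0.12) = 6.98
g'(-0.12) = -0.68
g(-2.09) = 35.49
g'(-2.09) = -28.26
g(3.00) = 73.00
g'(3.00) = 43.00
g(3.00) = 73.00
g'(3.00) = 43.00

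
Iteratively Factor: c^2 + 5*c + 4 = (c + 1)*(c + 4)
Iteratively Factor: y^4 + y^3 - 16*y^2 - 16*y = (y + 1)*(y^3 - 16*y) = (y - 4)*(y + 1)*(y^2 + 4*y) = y*(y - 4)*(y + 1)*(y + 4)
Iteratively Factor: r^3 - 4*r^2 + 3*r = (r - 3)*(r^2 - r) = r*(r - 3)*(r - 1)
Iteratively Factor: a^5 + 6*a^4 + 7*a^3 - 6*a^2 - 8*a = (a)*(a^4 + 6*a^3 + 7*a^2 - 6*a - 8) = a*(a + 1)*(a^3 + 5*a^2 + 2*a - 8) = a*(a + 1)*(a + 4)*(a^2 + a - 2) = a*(a - 1)*(a + 1)*(a + 4)*(a + 2)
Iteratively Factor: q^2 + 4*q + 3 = (q + 3)*(q + 1)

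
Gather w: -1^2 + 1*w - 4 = w - 5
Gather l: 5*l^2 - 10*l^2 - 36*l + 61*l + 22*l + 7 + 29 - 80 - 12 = -5*l^2 + 47*l - 56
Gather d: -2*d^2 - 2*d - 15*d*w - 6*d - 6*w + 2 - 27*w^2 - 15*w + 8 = -2*d^2 + d*(-15*w - 8) - 27*w^2 - 21*w + 10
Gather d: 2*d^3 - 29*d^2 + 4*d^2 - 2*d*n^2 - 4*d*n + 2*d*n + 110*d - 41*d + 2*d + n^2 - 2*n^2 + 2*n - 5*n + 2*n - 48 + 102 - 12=2*d^3 - 25*d^2 + d*(-2*n^2 - 2*n + 71) - n^2 - n + 42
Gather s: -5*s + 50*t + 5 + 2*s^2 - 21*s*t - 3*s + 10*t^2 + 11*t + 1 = 2*s^2 + s*(-21*t - 8) + 10*t^2 + 61*t + 6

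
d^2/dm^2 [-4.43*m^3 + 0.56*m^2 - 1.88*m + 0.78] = 1.12 - 26.58*m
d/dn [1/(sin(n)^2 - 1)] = -2*sin(n)/cos(n)^3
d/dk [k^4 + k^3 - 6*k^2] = k*(4*k^2 + 3*k - 12)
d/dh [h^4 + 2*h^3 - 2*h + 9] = 4*h^3 + 6*h^2 - 2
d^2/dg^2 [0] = 0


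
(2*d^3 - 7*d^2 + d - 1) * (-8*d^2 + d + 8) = -16*d^5 + 58*d^4 + d^3 - 47*d^2 + 7*d - 8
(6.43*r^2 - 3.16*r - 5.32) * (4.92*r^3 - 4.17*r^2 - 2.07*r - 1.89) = 31.6356*r^5 - 42.3603*r^4 - 26.3073*r^3 + 16.5729*r^2 + 16.9848*r + 10.0548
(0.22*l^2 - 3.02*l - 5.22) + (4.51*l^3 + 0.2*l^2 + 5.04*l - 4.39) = 4.51*l^3 + 0.42*l^2 + 2.02*l - 9.61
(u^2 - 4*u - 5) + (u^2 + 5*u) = 2*u^2 + u - 5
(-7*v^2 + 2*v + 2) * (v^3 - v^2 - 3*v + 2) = -7*v^5 + 9*v^4 + 21*v^3 - 22*v^2 - 2*v + 4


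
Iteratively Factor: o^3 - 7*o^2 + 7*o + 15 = (o - 3)*(o^2 - 4*o - 5) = (o - 3)*(o + 1)*(o - 5)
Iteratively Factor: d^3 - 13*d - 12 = (d - 4)*(d^2 + 4*d + 3) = (d - 4)*(d + 1)*(d + 3)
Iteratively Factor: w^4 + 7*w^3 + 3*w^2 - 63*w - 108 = (w + 3)*(w^3 + 4*w^2 - 9*w - 36) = (w - 3)*(w + 3)*(w^2 + 7*w + 12) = (w - 3)*(w + 3)*(w + 4)*(w + 3)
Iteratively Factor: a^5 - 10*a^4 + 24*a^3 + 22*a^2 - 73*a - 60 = (a + 1)*(a^4 - 11*a^3 + 35*a^2 - 13*a - 60) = (a + 1)^2*(a^3 - 12*a^2 + 47*a - 60) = (a - 4)*(a + 1)^2*(a^2 - 8*a + 15) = (a - 4)*(a - 3)*(a + 1)^2*(a - 5)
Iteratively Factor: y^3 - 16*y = (y + 4)*(y^2 - 4*y) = y*(y + 4)*(y - 4)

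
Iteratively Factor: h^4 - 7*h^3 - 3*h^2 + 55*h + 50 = (h + 1)*(h^3 - 8*h^2 + 5*h + 50) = (h - 5)*(h + 1)*(h^2 - 3*h - 10) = (h - 5)*(h + 1)*(h + 2)*(h - 5)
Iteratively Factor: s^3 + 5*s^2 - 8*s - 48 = (s + 4)*(s^2 + s - 12) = (s - 3)*(s + 4)*(s + 4)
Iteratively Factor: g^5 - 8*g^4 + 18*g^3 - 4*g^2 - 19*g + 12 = (g + 1)*(g^4 - 9*g^3 + 27*g^2 - 31*g + 12) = (g - 1)*(g + 1)*(g^3 - 8*g^2 + 19*g - 12) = (g - 1)^2*(g + 1)*(g^2 - 7*g + 12) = (g - 3)*(g - 1)^2*(g + 1)*(g - 4)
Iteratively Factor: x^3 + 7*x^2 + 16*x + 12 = (x + 3)*(x^2 + 4*x + 4) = (x + 2)*(x + 3)*(x + 2)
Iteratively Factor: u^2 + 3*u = (u + 3)*(u)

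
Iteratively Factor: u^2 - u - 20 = (u + 4)*(u - 5)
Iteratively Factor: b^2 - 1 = (b - 1)*(b + 1)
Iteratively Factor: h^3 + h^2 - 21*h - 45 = (h - 5)*(h^2 + 6*h + 9) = (h - 5)*(h + 3)*(h + 3)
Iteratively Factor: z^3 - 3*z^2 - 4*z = (z + 1)*(z^2 - 4*z) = z*(z + 1)*(z - 4)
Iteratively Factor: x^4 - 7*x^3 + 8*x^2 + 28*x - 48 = (x + 2)*(x^3 - 9*x^2 + 26*x - 24) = (x - 3)*(x + 2)*(x^2 - 6*x + 8) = (x - 3)*(x - 2)*(x + 2)*(x - 4)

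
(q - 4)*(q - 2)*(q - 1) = q^3 - 7*q^2 + 14*q - 8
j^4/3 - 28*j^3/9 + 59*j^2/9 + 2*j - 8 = (j/3 + 1/3)*(j - 6)*(j - 3)*(j - 4/3)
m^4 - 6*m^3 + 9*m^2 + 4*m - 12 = (m - 3)*(m - 2)^2*(m + 1)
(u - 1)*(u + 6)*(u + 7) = u^3 + 12*u^2 + 29*u - 42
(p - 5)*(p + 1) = p^2 - 4*p - 5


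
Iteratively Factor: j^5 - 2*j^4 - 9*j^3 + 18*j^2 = (j)*(j^4 - 2*j^3 - 9*j^2 + 18*j) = j*(j - 3)*(j^3 + j^2 - 6*j) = j*(j - 3)*(j - 2)*(j^2 + 3*j) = j^2*(j - 3)*(j - 2)*(j + 3)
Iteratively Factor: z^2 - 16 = (z + 4)*(z - 4)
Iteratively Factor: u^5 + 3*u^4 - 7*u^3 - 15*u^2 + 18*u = (u)*(u^4 + 3*u^3 - 7*u^2 - 15*u + 18) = u*(u + 3)*(u^3 - 7*u + 6) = u*(u + 3)^2*(u^2 - 3*u + 2) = u*(u - 2)*(u + 3)^2*(u - 1)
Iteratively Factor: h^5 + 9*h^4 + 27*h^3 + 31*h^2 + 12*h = (h + 4)*(h^4 + 5*h^3 + 7*h^2 + 3*h) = h*(h + 4)*(h^3 + 5*h^2 + 7*h + 3) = h*(h + 3)*(h + 4)*(h^2 + 2*h + 1) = h*(h + 1)*(h + 3)*(h + 4)*(h + 1)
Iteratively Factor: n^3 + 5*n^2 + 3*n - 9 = (n + 3)*(n^2 + 2*n - 3) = (n + 3)^2*(n - 1)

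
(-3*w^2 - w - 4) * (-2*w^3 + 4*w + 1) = 6*w^5 + 2*w^4 - 4*w^3 - 7*w^2 - 17*w - 4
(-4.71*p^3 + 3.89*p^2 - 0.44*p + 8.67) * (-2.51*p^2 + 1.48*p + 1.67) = 11.8221*p^5 - 16.7347*p^4 - 1.0041*p^3 - 15.9166*p^2 + 12.0968*p + 14.4789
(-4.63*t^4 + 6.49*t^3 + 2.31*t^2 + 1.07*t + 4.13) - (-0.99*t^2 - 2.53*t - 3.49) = -4.63*t^4 + 6.49*t^3 + 3.3*t^2 + 3.6*t + 7.62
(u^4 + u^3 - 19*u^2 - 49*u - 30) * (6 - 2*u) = -2*u^5 + 4*u^4 + 44*u^3 - 16*u^2 - 234*u - 180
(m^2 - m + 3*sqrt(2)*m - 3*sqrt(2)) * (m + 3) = m^3 + 2*m^2 + 3*sqrt(2)*m^2 - 3*m + 6*sqrt(2)*m - 9*sqrt(2)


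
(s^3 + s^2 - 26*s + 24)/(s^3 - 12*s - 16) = (s^2 + 5*s - 6)/(s^2 + 4*s + 4)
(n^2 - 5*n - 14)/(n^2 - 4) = (n - 7)/(n - 2)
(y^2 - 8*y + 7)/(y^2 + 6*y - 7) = (y - 7)/(y + 7)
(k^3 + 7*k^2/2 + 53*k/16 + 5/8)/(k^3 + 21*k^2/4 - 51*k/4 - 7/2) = (4*k^2 + 13*k + 10)/(4*(k^2 + 5*k - 14))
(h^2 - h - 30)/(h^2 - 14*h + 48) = (h + 5)/(h - 8)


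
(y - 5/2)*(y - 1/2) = y^2 - 3*y + 5/4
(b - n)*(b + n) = b^2 - n^2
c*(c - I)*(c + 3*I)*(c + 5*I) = c^4 + 7*I*c^3 - 7*c^2 + 15*I*c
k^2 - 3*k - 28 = (k - 7)*(k + 4)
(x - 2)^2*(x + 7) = x^3 + 3*x^2 - 24*x + 28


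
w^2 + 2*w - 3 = (w - 1)*(w + 3)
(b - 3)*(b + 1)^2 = b^3 - b^2 - 5*b - 3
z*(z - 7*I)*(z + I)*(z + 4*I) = z^4 - 2*I*z^3 + 31*z^2 + 28*I*z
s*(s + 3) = s^2 + 3*s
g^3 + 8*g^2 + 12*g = g*(g + 2)*(g + 6)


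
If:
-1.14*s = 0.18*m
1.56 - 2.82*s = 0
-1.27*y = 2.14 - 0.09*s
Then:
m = -3.50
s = 0.55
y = -1.65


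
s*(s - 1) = s^2 - s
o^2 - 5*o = o*(o - 5)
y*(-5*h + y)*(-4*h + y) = 20*h^2*y - 9*h*y^2 + y^3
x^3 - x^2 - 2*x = x*(x - 2)*(x + 1)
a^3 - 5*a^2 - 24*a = a*(a - 8)*(a + 3)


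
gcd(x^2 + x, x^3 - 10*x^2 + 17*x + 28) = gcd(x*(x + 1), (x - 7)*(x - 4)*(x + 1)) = x + 1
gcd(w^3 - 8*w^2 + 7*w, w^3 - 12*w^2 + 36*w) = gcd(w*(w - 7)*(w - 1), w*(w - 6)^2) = w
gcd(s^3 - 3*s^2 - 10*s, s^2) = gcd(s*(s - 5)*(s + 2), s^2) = s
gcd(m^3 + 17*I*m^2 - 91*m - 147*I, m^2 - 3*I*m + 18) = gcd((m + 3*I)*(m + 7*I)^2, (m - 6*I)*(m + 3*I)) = m + 3*I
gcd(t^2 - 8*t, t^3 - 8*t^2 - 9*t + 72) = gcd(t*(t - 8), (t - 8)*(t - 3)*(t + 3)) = t - 8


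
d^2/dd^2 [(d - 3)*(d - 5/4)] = 2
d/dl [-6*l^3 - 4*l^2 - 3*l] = -18*l^2 - 8*l - 3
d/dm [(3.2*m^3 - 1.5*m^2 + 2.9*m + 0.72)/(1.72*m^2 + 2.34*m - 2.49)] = (5.504*m^4 + 14.976*m^3 - 32.402*m^2 + 4.9932*m - 8.9058)/(2.9584*m^4 + 8.0496*m^3 - 3.09*m^2 - 11.6532*m + 6.2001)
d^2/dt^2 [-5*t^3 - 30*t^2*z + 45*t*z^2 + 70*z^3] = -30*t - 60*z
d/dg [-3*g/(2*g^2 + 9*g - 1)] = 3*(2*g^2 + 1)/(4*g^4 + 36*g^3 + 77*g^2 - 18*g + 1)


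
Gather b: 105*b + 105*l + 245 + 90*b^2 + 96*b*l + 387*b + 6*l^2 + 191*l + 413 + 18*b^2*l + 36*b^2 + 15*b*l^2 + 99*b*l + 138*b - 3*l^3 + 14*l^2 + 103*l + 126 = b^2*(18*l + 126) + b*(15*l^2 + 195*l + 630) - 3*l^3 + 20*l^2 + 399*l + 784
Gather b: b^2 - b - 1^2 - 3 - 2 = b^2 - b - 6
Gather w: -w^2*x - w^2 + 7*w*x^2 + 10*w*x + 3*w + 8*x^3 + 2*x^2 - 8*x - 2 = w^2*(-x - 1) + w*(7*x^2 + 10*x + 3) + 8*x^3 + 2*x^2 - 8*x - 2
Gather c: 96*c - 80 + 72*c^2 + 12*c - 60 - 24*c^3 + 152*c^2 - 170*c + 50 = -24*c^3 + 224*c^2 - 62*c - 90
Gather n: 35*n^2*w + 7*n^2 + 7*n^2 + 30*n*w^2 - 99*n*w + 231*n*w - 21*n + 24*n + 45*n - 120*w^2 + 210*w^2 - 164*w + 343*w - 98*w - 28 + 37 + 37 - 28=n^2*(35*w + 14) + n*(30*w^2 + 132*w + 48) + 90*w^2 + 81*w + 18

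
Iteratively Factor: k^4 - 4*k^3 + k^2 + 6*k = (k)*(k^3 - 4*k^2 + k + 6) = k*(k + 1)*(k^2 - 5*k + 6) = k*(k - 2)*(k + 1)*(k - 3)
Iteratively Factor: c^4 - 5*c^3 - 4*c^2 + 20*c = (c - 2)*(c^3 - 3*c^2 - 10*c) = (c - 2)*(c + 2)*(c^2 - 5*c) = c*(c - 2)*(c + 2)*(c - 5)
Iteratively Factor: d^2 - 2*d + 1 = (d - 1)*(d - 1)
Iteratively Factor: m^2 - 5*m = (m)*(m - 5)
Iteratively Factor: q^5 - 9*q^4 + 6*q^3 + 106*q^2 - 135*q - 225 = (q + 1)*(q^4 - 10*q^3 + 16*q^2 + 90*q - 225) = (q - 3)*(q + 1)*(q^3 - 7*q^2 - 5*q + 75) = (q - 3)*(q + 1)*(q + 3)*(q^2 - 10*q + 25) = (q - 5)*(q - 3)*(q + 1)*(q + 3)*(q - 5)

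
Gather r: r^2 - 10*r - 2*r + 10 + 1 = r^2 - 12*r + 11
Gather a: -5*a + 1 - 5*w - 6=-5*a - 5*w - 5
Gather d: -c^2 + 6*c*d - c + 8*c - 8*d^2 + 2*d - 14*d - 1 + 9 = -c^2 + 7*c - 8*d^2 + d*(6*c - 12) + 8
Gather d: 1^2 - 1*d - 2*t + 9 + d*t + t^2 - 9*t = d*(t - 1) + t^2 - 11*t + 10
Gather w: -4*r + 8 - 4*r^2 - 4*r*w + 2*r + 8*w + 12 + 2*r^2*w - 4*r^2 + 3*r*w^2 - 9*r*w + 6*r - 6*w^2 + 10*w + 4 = -8*r^2 + 4*r + w^2*(3*r - 6) + w*(2*r^2 - 13*r + 18) + 24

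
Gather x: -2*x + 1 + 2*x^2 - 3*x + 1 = 2*x^2 - 5*x + 2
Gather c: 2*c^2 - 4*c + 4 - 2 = 2*c^2 - 4*c + 2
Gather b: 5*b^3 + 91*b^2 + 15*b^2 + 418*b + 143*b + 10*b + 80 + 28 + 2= 5*b^3 + 106*b^2 + 571*b + 110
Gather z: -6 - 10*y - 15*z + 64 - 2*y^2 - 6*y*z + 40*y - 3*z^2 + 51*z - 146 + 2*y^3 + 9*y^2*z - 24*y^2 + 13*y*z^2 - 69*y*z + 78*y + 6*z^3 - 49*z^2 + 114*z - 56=2*y^3 - 26*y^2 + 108*y + 6*z^3 + z^2*(13*y - 52) + z*(9*y^2 - 75*y + 150) - 144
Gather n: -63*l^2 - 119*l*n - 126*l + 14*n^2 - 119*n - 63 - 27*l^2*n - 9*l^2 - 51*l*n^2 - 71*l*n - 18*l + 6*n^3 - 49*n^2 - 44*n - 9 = -72*l^2 - 144*l + 6*n^3 + n^2*(-51*l - 35) + n*(-27*l^2 - 190*l - 163) - 72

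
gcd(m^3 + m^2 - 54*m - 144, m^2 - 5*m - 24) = m^2 - 5*m - 24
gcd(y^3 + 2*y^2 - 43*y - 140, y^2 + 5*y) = y + 5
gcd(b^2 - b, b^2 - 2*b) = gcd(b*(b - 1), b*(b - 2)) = b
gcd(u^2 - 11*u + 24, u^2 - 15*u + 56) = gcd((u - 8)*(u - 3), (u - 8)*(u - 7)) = u - 8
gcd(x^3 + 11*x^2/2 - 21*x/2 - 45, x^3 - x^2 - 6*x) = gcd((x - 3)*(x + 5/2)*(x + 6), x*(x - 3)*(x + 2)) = x - 3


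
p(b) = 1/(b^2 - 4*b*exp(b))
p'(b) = (4*b*exp(b) - 2*b + 4*exp(b))/(b^2 - 4*b*exp(b))^2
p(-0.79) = 0.49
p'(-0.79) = 0.46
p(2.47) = -0.01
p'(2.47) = 0.01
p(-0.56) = 0.63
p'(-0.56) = 0.84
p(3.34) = -0.00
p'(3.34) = 0.00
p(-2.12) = 0.18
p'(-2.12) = 0.12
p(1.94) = -0.02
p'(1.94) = 0.03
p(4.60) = -0.00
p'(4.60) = 0.00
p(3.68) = -0.00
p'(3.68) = 0.00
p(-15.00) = 0.00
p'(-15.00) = 0.00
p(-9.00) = 0.01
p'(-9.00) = 0.00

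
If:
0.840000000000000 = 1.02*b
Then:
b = 0.82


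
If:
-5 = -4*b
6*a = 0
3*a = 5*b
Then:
No Solution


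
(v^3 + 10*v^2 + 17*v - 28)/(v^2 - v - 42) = (-v^3 - 10*v^2 - 17*v + 28)/(-v^2 + v + 42)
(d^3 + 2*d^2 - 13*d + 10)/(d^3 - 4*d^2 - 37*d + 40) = (d - 2)/(d - 8)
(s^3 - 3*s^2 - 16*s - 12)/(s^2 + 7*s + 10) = (s^2 - 5*s - 6)/(s + 5)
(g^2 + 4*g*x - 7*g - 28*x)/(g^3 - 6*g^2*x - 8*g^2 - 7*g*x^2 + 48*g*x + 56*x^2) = (g^2 + 4*g*x - 7*g - 28*x)/(g^3 - 6*g^2*x - 8*g^2 - 7*g*x^2 + 48*g*x + 56*x^2)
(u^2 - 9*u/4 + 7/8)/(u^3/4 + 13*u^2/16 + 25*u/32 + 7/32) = 4*(8*u^2 - 18*u + 7)/(8*u^3 + 26*u^2 + 25*u + 7)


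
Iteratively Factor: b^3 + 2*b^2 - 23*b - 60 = (b + 4)*(b^2 - 2*b - 15) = (b + 3)*(b + 4)*(b - 5)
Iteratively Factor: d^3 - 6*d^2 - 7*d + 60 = (d - 4)*(d^2 - 2*d - 15) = (d - 4)*(d + 3)*(d - 5)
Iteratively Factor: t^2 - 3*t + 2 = (t - 2)*(t - 1)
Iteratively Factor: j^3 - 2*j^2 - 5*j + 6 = (j + 2)*(j^2 - 4*j + 3) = (j - 3)*(j + 2)*(j - 1)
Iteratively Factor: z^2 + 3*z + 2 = (z + 1)*(z + 2)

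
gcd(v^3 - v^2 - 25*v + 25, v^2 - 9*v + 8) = v - 1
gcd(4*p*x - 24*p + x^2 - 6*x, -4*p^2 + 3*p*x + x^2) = 4*p + x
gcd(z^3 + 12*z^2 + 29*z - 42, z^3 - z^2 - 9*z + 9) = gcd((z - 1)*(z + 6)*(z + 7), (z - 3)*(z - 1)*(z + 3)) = z - 1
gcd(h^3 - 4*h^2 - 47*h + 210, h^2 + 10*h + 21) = h + 7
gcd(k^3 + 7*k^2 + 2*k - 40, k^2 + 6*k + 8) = k + 4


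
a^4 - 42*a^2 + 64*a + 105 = (a - 5)*(a - 3)*(a + 1)*(a + 7)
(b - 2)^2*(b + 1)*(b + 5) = b^4 + 2*b^3 - 15*b^2 + 4*b + 20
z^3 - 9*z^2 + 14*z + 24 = (z - 6)*(z - 4)*(z + 1)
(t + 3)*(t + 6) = t^2 + 9*t + 18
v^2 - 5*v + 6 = (v - 3)*(v - 2)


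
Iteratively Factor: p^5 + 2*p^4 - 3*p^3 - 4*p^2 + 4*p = (p)*(p^4 + 2*p^3 - 3*p^2 - 4*p + 4) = p*(p + 2)*(p^3 - 3*p + 2) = p*(p - 1)*(p + 2)*(p^2 + p - 2) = p*(p - 1)*(p + 2)^2*(p - 1)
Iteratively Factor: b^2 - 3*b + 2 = (b - 1)*(b - 2)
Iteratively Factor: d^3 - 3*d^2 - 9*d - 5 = (d + 1)*(d^2 - 4*d - 5) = (d - 5)*(d + 1)*(d + 1)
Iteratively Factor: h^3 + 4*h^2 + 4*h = (h + 2)*(h^2 + 2*h) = (h + 2)^2*(h)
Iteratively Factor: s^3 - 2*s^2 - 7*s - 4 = (s + 1)*(s^2 - 3*s - 4) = (s - 4)*(s + 1)*(s + 1)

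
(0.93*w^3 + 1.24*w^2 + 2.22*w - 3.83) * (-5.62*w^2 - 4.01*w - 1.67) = -5.2266*w^5 - 10.6981*w^4 - 19.0019*w^3 + 10.5516*w^2 + 11.6509*w + 6.3961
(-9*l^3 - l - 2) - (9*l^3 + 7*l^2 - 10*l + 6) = -18*l^3 - 7*l^2 + 9*l - 8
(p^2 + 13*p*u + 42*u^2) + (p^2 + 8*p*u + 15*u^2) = 2*p^2 + 21*p*u + 57*u^2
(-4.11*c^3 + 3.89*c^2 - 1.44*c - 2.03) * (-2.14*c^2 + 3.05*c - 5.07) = 8.7954*c^5 - 20.8601*c^4 + 35.7838*c^3 - 19.7701*c^2 + 1.1093*c + 10.2921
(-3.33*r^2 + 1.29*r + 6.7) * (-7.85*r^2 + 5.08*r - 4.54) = 26.1405*r^4 - 27.0429*r^3 - 30.9236*r^2 + 28.1794*r - 30.418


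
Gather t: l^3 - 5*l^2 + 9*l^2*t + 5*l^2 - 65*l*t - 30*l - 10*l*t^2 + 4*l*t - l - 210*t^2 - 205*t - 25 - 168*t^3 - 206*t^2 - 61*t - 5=l^3 - 31*l - 168*t^3 + t^2*(-10*l - 416) + t*(9*l^2 - 61*l - 266) - 30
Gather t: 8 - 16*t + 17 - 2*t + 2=27 - 18*t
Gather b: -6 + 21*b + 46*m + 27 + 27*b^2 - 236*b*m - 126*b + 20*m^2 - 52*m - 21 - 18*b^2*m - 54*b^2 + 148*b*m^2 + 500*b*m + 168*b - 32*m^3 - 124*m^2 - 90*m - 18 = b^2*(-18*m - 27) + b*(148*m^2 + 264*m + 63) - 32*m^3 - 104*m^2 - 96*m - 18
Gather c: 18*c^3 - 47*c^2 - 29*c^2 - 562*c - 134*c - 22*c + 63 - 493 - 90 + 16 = 18*c^3 - 76*c^2 - 718*c - 504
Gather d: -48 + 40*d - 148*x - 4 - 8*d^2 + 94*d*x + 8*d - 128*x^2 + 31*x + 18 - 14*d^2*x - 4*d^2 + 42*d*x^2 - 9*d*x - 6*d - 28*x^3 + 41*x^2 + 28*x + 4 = d^2*(-14*x - 12) + d*(42*x^2 + 85*x + 42) - 28*x^3 - 87*x^2 - 89*x - 30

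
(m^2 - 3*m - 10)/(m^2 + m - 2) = (m - 5)/(m - 1)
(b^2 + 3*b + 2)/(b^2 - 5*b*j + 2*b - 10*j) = (b + 1)/(b - 5*j)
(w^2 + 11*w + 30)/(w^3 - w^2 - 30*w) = (w + 6)/(w*(w - 6))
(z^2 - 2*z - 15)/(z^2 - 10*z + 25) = (z + 3)/(z - 5)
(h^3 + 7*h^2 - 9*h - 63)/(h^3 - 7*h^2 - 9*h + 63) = (h + 7)/(h - 7)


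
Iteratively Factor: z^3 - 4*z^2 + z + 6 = (z - 3)*(z^2 - z - 2) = (z - 3)*(z + 1)*(z - 2)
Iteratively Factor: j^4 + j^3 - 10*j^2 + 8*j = (j - 2)*(j^3 + 3*j^2 - 4*j) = j*(j - 2)*(j^2 + 3*j - 4) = j*(j - 2)*(j - 1)*(j + 4)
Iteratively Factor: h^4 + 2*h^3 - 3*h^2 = (h - 1)*(h^3 + 3*h^2) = (h - 1)*(h + 3)*(h^2) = h*(h - 1)*(h + 3)*(h)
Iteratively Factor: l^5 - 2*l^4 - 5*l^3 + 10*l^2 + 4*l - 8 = (l - 2)*(l^4 - 5*l^2 + 4) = (l - 2)*(l + 2)*(l^3 - 2*l^2 - l + 2) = (l - 2)*(l - 1)*(l + 2)*(l^2 - l - 2) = (l - 2)*(l - 1)*(l + 1)*(l + 2)*(l - 2)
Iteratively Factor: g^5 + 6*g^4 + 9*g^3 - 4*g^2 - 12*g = (g)*(g^4 + 6*g^3 + 9*g^2 - 4*g - 12) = g*(g + 2)*(g^3 + 4*g^2 + g - 6) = g*(g - 1)*(g + 2)*(g^2 + 5*g + 6) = g*(g - 1)*(g + 2)*(g + 3)*(g + 2)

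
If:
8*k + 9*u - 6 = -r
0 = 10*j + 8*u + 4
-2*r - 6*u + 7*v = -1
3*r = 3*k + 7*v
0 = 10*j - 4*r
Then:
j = -2/215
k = 56/43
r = -1/43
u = -21/43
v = -171/301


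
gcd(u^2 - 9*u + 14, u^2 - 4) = u - 2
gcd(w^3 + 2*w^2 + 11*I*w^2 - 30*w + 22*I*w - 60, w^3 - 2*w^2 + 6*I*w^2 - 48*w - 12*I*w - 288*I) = w + 6*I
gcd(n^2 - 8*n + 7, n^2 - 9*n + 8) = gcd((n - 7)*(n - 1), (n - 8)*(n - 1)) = n - 1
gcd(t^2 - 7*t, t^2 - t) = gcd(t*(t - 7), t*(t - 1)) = t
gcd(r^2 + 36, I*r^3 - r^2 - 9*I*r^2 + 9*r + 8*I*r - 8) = 1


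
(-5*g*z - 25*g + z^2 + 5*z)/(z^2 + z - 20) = (-5*g + z)/(z - 4)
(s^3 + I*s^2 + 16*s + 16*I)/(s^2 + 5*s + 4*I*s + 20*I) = (s^2 - 3*I*s + 4)/(s + 5)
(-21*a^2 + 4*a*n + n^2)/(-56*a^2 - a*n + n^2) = (3*a - n)/(8*a - n)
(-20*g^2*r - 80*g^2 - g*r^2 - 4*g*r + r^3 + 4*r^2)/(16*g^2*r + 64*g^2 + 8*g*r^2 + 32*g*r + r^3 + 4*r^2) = (-5*g + r)/(4*g + r)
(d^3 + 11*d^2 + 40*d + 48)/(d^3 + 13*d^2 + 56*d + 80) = (d + 3)/(d + 5)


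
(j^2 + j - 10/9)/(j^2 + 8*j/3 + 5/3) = (j - 2/3)/(j + 1)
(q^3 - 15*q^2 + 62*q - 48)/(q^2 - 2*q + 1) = (q^2 - 14*q + 48)/(q - 1)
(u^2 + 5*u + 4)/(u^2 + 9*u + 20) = (u + 1)/(u + 5)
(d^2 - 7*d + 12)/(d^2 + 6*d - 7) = (d^2 - 7*d + 12)/(d^2 + 6*d - 7)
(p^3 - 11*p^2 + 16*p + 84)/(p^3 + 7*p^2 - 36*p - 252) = (p^2 - 5*p - 14)/(p^2 + 13*p + 42)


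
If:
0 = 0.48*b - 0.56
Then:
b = 1.17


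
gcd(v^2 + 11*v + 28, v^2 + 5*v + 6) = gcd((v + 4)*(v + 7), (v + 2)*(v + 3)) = 1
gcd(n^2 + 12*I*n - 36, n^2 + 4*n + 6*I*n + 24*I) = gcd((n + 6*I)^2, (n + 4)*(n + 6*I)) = n + 6*I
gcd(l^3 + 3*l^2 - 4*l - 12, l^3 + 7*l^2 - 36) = l^2 + l - 6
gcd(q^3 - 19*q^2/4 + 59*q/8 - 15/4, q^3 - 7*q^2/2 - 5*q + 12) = q - 3/2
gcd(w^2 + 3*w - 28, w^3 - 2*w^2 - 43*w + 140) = w^2 + 3*w - 28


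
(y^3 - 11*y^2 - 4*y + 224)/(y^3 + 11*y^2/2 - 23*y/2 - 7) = 2*(y^3 - 11*y^2 - 4*y + 224)/(2*y^3 + 11*y^2 - 23*y - 14)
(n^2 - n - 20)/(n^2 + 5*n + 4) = (n - 5)/(n + 1)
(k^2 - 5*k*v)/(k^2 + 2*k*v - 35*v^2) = k/(k + 7*v)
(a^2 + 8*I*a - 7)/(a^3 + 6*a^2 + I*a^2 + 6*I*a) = (a + 7*I)/(a*(a + 6))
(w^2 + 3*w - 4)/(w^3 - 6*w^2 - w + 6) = (w + 4)/(w^2 - 5*w - 6)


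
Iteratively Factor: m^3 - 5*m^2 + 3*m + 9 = (m + 1)*(m^2 - 6*m + 9) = (m - 3)*(m + 1)*(m - 3)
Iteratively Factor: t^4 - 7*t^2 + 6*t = (t - 1)*(t^3 + t^2 - 6*t) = t*(t - 1)*(t^2 + t - 6) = t*(t - 2)*(t - 1)*(t + 3)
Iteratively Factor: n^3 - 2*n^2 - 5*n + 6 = (n - 3)*(n^2 + n - 2) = (n - 3)*(n - 1)*(n + 2)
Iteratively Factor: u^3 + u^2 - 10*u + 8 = (u - 1)*(u^2 + 2*u - 8) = (u - 1)*(u + 4)*(u - 2)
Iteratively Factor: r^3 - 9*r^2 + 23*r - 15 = (r - 5)*(r^2 - 4*r + 3) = (r - 5)*(r - 1)*(r - 3)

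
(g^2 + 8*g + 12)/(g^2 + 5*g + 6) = (g + 6)/(g + 3)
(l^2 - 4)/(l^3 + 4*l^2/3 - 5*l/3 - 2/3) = 3*(l - 2)/(3*l^2 - 2*l - 1)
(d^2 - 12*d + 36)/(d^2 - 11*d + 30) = (d - 6)/(d - 5)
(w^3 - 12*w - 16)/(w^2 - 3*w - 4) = (w^2 + 4*w + 4)/(w + 1)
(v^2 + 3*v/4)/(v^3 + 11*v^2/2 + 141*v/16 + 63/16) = 4*v/(4*v^2 + 19*v + 21)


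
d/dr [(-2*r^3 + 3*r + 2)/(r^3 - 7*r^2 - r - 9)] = (14*r^4 - 2*r^3 + 69*r^2 + 28*r - 25)/(r^6 - 14*r^5 + 47*r^4 - 4*r^3 + 127*r^2 + 18*r + 81)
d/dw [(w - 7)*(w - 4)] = 2*w - 11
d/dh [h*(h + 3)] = 2*h + 3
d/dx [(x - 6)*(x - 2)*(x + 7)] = 3*x^2 - 2*x - 44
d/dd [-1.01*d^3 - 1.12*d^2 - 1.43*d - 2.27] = -3.03*d^2 - 2.24*d - 1.43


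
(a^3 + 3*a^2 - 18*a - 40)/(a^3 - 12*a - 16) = (a + 5)/(a + 2)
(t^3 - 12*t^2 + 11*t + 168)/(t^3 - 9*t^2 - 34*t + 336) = (t + 3)/(t + 6)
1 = 1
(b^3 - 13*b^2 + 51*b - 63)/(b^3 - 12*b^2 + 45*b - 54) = (b - 7)/(b - 6)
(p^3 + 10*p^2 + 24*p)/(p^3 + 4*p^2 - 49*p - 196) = p*(p + 6)/(p^2 - 49)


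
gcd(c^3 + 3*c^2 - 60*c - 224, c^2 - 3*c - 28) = c + 4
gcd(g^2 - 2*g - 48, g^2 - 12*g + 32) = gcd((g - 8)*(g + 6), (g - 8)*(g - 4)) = g - 8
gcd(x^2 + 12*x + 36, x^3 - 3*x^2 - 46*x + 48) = x + 6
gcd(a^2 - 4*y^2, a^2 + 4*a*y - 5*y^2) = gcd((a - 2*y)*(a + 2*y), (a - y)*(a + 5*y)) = 1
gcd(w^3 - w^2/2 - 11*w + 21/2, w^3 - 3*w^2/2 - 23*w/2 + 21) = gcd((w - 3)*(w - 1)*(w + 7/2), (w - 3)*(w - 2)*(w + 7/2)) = w^2 + w/2 - 21/2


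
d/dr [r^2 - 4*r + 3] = 2*r - 4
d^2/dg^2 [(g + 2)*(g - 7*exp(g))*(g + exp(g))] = -6*g^2*exp(g) - 28*g*exp(2*g) - 36*g*exp(g) + 6*g - 84*exp(2*g) - 36*exp(g) + 4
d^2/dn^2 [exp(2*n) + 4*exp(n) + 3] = 4*(exp(n) + 1)*exp(n)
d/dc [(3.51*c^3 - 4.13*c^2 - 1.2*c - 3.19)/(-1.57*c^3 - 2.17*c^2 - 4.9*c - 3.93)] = (-14.1008*c^4 - 38.166*c^3 - 38.7748*c^2 + 18.6172*c - 10.915)/(2.4649*c^6 + 6.8138*c^5 + 20.0949*c^4 + 33.6062*c^3 + 41.0662*c^2 + 38.514*c + 15.4449)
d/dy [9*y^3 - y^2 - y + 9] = 27*y^2 - 2*y - 1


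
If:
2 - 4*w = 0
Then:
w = 1/2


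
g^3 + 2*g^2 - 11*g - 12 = (g - 3)*(g + 1)*(g + 4)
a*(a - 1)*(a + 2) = a^3 + a^2 - 2*a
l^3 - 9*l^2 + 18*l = l*(l - 6)*(l - 3)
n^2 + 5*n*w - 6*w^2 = (n - w)*(n + 6*w)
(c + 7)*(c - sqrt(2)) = c^2 - sqrt(2)*c + 7*c - 7*sqrt(2)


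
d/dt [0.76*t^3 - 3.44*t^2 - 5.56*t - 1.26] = 2.28*t^2 - 6.88*t - 5.56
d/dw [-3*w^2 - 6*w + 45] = -6*w - 6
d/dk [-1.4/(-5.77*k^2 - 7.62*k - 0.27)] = (-16.156*k - 10.668)/(5.77*k^2 + 7.62*k + 0.27)^2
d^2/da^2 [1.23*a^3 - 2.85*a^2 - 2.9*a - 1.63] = 7.38*a - 5.7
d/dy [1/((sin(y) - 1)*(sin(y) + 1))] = -2*sin(y)/cos(y)^3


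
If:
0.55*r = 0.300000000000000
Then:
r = 0.55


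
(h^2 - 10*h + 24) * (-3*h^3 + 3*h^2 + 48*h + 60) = -3*h^5 + 33*h^4 - 54*h^3 - 348*h^2 + 552*h + 1440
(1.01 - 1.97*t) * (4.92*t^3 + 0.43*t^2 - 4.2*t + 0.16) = -9.6924*t^4 + 4.1221*t^3 + 8.7083*t^2 - 4.5572*t + 0.1616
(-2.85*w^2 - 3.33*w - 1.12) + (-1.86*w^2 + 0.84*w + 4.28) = -4.71*w^2 - 2.49*w + 3.16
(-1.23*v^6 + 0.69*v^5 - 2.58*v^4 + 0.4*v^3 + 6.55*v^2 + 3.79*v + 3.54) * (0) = 0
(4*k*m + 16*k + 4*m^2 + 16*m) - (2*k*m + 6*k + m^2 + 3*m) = 2*k*m + 10*k + 3*m^2 + 13*m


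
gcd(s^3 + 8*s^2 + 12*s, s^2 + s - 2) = s + 2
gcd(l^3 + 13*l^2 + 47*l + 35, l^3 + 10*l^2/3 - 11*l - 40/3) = l^2 + 6*l + 5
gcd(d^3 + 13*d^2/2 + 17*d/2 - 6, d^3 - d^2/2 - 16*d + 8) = d^2 + 7*d/2 - 2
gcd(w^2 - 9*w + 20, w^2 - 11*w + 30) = w - 5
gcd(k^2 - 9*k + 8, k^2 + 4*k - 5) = k - 1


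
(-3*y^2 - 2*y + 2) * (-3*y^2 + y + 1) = 9*y^4 + 3*y^3 - 11*y^2 + 2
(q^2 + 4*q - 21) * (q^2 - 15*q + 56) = q^4 - 11*q^3 - 25*q^2 + 539*q - 1176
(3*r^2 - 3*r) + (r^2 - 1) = 4*r^2 - 3*r - 1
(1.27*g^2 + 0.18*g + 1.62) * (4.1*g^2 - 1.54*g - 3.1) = 5.207*g^4 - 1.2178*g^3 + 2.4278*g^2 - 3.0528*g - 5.022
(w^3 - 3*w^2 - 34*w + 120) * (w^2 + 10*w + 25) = w^5 + 7*w^4 - 39*w^3 - 295*w^2 + 350*w + 3000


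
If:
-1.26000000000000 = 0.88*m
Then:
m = -1.43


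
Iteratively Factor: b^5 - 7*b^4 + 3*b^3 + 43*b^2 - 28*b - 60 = (b - 2)*(b^4 - 5*b^3 - 7*b^2 + 29*b + 30) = (b - 2)*(b + 1)*(b^3 - 6*b^2 - b + 30) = (b - 3)*(b - 2)*(b + 1)*(b^2 - 3*b - 10) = (b - 3)*(b - 2)*(b + 1)*(b + 2)*(b - 5)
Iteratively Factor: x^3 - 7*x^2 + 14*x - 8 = (x - 4)*(x^2 - 3*x + 2) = (x - 4)*(x - 1)*(x - 2)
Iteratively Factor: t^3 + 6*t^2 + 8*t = (t + 2)*(t^2 + 4*t) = t*(t + 2)*(t + 4)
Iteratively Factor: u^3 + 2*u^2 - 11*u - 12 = (u - 3)*(u^2 + 5*u + 4) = (u - 3)*(u + 1)*(u + 4)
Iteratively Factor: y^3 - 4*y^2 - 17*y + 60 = (y + 4)*(y^2 - 8*y + 15) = (y - 5)*(y + 4)*(y - 3)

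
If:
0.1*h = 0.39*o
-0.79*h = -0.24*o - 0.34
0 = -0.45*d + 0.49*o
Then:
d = 0.13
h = 0.47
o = 0.12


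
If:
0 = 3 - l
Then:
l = 3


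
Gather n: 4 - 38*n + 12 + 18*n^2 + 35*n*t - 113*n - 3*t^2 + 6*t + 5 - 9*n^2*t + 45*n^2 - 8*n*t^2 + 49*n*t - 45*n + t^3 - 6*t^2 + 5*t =n^2*(63 - 9*t) + n*(-8*t^2 + 84*t - 196) + t^3 - 9*t^2 + 11*t + 21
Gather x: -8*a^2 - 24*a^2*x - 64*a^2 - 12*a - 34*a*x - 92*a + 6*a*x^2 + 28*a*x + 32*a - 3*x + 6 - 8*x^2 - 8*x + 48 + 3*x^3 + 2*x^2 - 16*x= -72*a^2 - 72*a + 3*x^3 + x^2*(6*a - 6) + x*(-24*a^2 - 6*a - 27) + 54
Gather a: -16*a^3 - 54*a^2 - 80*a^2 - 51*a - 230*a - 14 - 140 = -16*a^3 - 134*a^2 - 281*a - 154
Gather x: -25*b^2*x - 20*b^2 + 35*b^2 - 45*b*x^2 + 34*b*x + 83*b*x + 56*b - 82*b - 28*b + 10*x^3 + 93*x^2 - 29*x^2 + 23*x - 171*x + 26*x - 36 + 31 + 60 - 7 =15*b^2 - 54*b + 10*x^3 + x^2*(64 - 45*b) + x*(-25*b^2 + 117*b - 122) + 48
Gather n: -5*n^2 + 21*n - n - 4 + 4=-5*n^2 + 20*n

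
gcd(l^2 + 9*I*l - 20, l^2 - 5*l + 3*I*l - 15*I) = 1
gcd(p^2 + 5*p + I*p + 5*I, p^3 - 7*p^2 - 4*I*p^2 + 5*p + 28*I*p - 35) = p + I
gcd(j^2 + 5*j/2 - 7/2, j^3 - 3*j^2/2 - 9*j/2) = 1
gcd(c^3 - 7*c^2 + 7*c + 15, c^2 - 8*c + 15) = c^2 - 8*c + 15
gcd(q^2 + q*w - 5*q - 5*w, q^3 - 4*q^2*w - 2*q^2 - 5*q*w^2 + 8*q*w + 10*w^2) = q + w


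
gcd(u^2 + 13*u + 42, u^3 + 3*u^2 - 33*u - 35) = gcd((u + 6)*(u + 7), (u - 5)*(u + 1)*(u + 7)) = u + 7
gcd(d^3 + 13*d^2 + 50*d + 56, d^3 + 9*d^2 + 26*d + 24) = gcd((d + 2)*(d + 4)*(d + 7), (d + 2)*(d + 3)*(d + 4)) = d^2 + 6*d + 8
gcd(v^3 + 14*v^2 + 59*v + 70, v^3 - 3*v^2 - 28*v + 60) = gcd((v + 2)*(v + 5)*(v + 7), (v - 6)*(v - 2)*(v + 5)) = v + 5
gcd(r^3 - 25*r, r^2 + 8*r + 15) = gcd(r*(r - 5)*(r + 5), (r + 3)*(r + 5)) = r + 5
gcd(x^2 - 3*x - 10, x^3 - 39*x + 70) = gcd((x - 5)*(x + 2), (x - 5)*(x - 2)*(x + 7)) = x - 5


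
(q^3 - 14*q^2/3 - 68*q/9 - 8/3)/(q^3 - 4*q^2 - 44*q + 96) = (9*q^3 - 42*q^2 - 68*q - 24)/(9*(q^3 - 4*q^2 - 44*q + 96))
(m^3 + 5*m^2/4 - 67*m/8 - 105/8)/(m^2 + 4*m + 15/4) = (4*m^2 - 5*m - 21)/(2*(2*m + 3))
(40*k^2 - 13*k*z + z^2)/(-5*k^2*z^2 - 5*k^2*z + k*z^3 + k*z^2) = (-8*k + z)/(k*z*(z + 1))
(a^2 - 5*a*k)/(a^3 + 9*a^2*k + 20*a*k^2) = (a - 5*k)/(a^2 + 9*a*k + 20*k^2)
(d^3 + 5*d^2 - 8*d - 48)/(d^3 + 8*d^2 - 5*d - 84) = (d + 4)/(d + 7)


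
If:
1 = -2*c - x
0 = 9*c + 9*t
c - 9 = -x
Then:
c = -10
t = 10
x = 19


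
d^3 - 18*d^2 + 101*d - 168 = (d - 8)*(d - 7)*(d - 3)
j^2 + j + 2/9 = (j + 1/3)*(j + 2/3)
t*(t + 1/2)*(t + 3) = t^3 + 7*t^2/2 + 3*t/2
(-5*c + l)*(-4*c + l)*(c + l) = 20*c^3 + 11*c^2*l - 8*c*l^2 + l^3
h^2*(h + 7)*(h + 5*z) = h^4 + 5*h^3*z + 7*h^3 + 35*h^2*z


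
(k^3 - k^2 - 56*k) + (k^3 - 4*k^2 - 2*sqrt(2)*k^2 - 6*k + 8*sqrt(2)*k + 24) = 2*k^3 - 5*k^2 - 2*sqrt(2)*k^2 - 62*k + 8*sqrt(2)*k + 24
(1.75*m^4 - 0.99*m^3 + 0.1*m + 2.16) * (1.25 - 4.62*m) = -8.085*m^5 + 6.7613*m^4 - 1.2375*m^3 - 0.462*m^2 - 9.8542*m + 2.7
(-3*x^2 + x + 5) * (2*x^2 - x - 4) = -6*x^4 + 5*x^3 + 21*x^2 - 9*x - 20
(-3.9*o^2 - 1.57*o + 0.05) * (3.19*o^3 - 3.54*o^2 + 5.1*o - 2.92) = -12.441*o^5 + 8.7977*o^4 - 14.1727*o^3 + 3.204*o^2 + 4.8394*o - 0.146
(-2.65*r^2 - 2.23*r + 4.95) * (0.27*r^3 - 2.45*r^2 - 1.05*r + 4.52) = -0.7155*r^5 + 5.8904*r^4 + 9.5825*r^3 - 21.764*r^2 - 15.2771*r + 22.374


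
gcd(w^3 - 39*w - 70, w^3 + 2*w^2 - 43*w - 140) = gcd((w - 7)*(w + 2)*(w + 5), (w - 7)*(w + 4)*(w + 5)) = w^2 - 2*w - 35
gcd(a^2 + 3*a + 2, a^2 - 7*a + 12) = 1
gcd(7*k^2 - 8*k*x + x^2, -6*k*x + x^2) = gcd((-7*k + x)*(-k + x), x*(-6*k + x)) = 1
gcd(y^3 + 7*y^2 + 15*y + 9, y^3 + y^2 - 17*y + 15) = 1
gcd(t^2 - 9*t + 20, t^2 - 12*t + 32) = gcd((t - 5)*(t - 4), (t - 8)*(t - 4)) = t - 4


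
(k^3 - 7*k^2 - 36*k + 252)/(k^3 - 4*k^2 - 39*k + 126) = (k - 6)/(k - 3)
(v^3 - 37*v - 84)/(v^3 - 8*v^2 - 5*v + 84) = (v + 4)/(v - 4)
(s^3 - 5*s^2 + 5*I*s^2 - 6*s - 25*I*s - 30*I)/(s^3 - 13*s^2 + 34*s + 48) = (s + 5*I)/(s - 8)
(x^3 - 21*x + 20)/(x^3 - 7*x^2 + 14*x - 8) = (x + 5)/(x - 2)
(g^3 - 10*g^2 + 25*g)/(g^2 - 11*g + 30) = g*(g - 5)/(g - 6)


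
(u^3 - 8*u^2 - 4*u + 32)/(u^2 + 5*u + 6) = (u^2 - 10*u + 16)/(u + 3)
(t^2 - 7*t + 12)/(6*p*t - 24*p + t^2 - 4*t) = (t - 3)/(6*p + t)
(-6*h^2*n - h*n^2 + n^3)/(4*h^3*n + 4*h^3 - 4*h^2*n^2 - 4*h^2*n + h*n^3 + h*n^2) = n*(-6*h^2 - h*n + n^2)/(h*(4*h^2*n + 4*h^2 - 4*h*n^2 - 4*h*n + n^3 + n^2))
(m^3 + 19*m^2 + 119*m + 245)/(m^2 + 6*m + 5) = (m^2 + 14*m + 49)/(m + 1)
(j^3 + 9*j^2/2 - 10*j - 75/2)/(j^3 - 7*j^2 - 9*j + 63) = (2*j^2 + 15*j + 25)/(2*(j^2 - 4*j - 21))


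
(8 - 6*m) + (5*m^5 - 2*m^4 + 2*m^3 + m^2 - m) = 5*m^5 - 2*m^4 + 2*m^3 + m^2 - 7*m + 8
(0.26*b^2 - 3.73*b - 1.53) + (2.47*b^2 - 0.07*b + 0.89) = 2.73*b^2 - 3.8*b - 0.64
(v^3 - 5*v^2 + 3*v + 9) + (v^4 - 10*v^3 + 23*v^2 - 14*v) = v^4 - 9*v^3 + 18*v^2 - 11*v + 9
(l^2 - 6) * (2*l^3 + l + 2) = 2*l^5 - 11*l^3 + 2*l^2 - 6*l - 12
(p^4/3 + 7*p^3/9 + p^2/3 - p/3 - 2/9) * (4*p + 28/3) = 4*p^5/3 + 56*p^4/9 + 232*p^3/27 + 16*p^2/9 - 4*p - 56/27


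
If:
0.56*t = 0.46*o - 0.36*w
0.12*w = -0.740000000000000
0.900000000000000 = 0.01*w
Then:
No Solution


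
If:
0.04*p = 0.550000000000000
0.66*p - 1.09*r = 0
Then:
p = 13.75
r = 8.33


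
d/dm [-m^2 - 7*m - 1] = -2*m - 7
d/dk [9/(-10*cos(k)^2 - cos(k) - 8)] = -9*(20*cos(k) + 1)*sin(k)/(10*cos(k)^2 + cos(k) + 8)^2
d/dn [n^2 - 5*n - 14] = 2*n - 5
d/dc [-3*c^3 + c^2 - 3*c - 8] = -9*c^2 + 2*c - 3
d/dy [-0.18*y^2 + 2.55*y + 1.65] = 2.55 - 0.36*y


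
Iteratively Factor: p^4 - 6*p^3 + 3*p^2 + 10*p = (p - 5)*(p^3 - p^2 - 2*p) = p*(p - 5)*(p^2 - p - 2) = p*(p - 5)*(p + 1)*(p - 2)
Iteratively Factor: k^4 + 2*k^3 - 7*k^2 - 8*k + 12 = (k + 2)*(k^3 - 7*k + 6) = (k - 1)*(k + 2)*(k^2 + k - 6) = (k - 1)*(k + 2)*(k + 3)*(k - 2)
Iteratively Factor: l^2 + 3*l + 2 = (l + 2)*(l + 1)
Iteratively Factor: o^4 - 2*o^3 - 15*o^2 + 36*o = (o - 3)*(o^3 + o^2 - 12*o) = (o - 3)^2*(o^2 + 4*o) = (o - 3)^2*(o + 4)*(o)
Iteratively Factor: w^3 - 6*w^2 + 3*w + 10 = (w - 5)*(w^2 - w - 2) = (w - 5)*(w + 1)*(w - 2)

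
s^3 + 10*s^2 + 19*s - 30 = (s - 1)*(s + 5)*(s + 6)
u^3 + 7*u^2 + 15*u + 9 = (u + 1)*(u + 3)^2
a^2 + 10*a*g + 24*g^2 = (a + 4*g)*(a + 6*g)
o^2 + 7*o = o*(o + 7)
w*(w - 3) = w^2 - 3*w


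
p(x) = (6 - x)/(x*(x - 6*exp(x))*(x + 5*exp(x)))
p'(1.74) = 0.01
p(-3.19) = -0.28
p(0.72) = -0.06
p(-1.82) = -1.52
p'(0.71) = 0.21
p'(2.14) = 0.00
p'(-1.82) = -3.39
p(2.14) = -0.00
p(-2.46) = -0.57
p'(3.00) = 0.00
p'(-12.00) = 0.00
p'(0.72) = 0.21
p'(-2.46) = -0.66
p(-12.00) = -0.01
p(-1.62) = -2.66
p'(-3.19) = -0.23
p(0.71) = -0.06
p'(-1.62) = -9.50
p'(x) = (6 - x)*(-5*exp(x) - 1)/(x*(x - 6*exp(x))*(x + 5*exp(x))^2) + (6 - x)*(6*exp(x) - 1)/(x*(x - 6*exp(x))^2*(x + 5*exp(x))) - 1/(x*(x - 6*exp(x))*(x + 5*exp(x))) - (6 - x)/(x^2*(x - 6*exp(x))*(x + 5*exp(x)))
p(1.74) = -0.00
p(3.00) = 0.00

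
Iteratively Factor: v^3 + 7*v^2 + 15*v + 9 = (v + 3)*(v^2 + 4*v + 3) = (v + 1)*(v + 3)*(v + 3)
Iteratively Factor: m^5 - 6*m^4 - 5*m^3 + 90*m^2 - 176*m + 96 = (m - 3)*(m^4 - 3*m^3 - 14*m^2 + 48*m - 32) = (m - 3)*(m - 1)*(m^3 - 2*m^2 - 16*m + 32) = (m - 3)*(m - 2)*(m - 1)*(m^2 - 16) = (m - 3)*(m - 2)*(m - 1)*(m + 4)*(m - 4)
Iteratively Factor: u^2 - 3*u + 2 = (u - 2)*(u - 1)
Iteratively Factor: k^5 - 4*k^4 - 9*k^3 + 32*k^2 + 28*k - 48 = (k - 1)*(k^4 - 3*k^3 - 12*k^2 + 20*k + 48) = (k - 1)*(k + 2)*(k^3 - 5*k^2 - 2*k + 24) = (k - 3)*(k - 1)*(k + 2)*(k^2 - 2*k - 8) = (k - 4)*(k - 3)*(k - 1)*(k + 2)*(k + 2)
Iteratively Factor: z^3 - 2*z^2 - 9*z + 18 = (z - 3)*(z^2 + z - 6) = (z - 3)*(z - 2)*(z + 3)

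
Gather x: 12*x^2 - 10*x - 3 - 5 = 12*x^2 - 10*x - 8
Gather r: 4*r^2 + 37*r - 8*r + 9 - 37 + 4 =4*r^2 + 29*r - 24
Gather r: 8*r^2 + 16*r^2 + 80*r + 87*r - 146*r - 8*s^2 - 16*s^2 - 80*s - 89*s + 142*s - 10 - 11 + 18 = 24*r^2 + 21*r - 24*s^2 - 27*s - 3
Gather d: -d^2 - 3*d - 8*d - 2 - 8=-d^2 - 11*d - 10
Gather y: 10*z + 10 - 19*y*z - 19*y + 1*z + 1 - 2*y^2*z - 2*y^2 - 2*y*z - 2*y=y^2*(-2*z - 2) + y*(-21*z - 21) + 11*z + 11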